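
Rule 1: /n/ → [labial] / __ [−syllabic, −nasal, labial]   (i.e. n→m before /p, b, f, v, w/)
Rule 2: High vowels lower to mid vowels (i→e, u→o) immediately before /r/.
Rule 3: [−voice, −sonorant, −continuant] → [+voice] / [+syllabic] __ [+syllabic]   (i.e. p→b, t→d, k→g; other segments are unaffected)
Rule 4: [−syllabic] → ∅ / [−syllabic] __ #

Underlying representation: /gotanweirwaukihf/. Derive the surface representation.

godamweerwaugih

Rule 1 (nasal place assimilation): /n/ precedes the labial consonant /w/, so it assimilates in place to [m]. /gotanweirwaukihf/ → gotamweirwaukihf.
Rule 2 (pre-rhotic lowering): /i/ is a high vowel immediately before /r/, so it lowers to [e]. /gotamweirwaukihf/ → gotamweerwaukihf.
Rule 3 (intervocalic voicing): /t/ is a voiceless stop between vowels /o/ and /a/, so it voices to [d]. /k/ is a voiceless stop between vowels /u/ and /i/, so it voices to [g]. /gotamweerwaukihf/ → godamweerwaugihf.
Rule 4 (final cluster simplification): /f/ is the second consonant of a word-final cluster /hf/, so it deletes. /godamweerwaugihf/ → godamweerwaugih.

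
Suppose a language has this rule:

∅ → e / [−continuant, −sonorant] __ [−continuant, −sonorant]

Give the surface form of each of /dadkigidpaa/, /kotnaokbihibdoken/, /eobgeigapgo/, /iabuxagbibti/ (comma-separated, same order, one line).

/dadkigidpaa/: /d/ and /k/ form a stop–stop cluster, so [e] is inserted between them. /d/ and /p/ form a stop–stop cluster, so [e] is inserted between them. → [dadekigidepaa].
/kotnaokbihibdoken/: /k/ and /b/ form a stop–stop cluster, so [e] is inserted between them. /b/ and /d/ form a stop–stop cluster, so [e] is inserted between them. → [kotnaokebihibedoken].
/eobgeigapgo/: /b/ and /g/ form a stop–stop cluster, so [e] is inserted between them. /p/ and /g/ form a stop–stop cluster, so [e] is inserted between them. → [eobegeigapego].
/iabuxagbibti/: /g/ and /b/ form a stop–stop cluster, so [e] is inserted between them. /b/ and /t/ form a stop–stop cluster, so [e] is inserted between them. → [iabuxagebibeti].

dadekigidepaa, kotnaokebihibedoken, eobegeigapego, iabuxagebibeti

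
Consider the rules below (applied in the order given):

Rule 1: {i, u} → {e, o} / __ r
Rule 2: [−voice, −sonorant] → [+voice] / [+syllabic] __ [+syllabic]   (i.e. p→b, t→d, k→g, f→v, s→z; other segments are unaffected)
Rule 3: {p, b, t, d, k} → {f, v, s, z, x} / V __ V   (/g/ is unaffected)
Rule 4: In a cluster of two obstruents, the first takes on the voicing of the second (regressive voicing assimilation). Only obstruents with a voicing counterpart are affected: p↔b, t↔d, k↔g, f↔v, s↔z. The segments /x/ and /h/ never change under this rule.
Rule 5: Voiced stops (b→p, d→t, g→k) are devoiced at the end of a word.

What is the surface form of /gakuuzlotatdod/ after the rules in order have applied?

Rule 1 (pre-rhotic lowering): no segment meets the environment; /gakuuzlotatdod/ is unchanged.
Rule 2 (intervocalic voicing): /k/ is a voiceless obstruent between vowels /a/ and /u/, so it voices to [g]. /t/ is a voiceless obstruent between vowels /o/ and /a/, so it voices to [d]. /gakuuzlotatdod/ → gaguuzlodatdod.
Rule 3 (intervocalic spirantization): /d/ is a stop between vowels /o/ and /a/, so it spirantizes to the fricative [z]. /gaguuzlodatdod/ → gaguuzlozatdod.
Rule 4 (regressive voicing assimilation): /t/ precedes the voiced obstruent /d/, so it voices to [d] by assimilation. /gaguuzlozatdod/ → gaguuzlozaddod.
Rule 5 (final devoicing): /d/ is a voiced stop in word-final position, so it devoices to [t]. /gaguuzlozaddod/ → gaguuzlozaddot.

gaguuzlozaddot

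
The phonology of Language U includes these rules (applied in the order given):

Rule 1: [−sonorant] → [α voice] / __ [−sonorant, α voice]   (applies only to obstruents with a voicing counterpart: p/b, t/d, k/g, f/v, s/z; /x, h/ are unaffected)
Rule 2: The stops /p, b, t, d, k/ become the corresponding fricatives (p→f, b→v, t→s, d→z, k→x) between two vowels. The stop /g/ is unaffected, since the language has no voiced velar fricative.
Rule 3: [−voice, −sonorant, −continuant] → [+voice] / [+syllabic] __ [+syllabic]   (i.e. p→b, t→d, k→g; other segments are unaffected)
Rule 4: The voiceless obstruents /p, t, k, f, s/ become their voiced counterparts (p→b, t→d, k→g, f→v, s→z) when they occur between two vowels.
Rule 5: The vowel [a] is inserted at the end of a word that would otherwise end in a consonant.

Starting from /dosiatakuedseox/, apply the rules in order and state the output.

doziazaxuetseoxa

Rule 1 (regressive voicing assimilation): /d/ precedes the voiceless obstruent /s/, so it devoices to [t] by assimilation. /dosiatakuedseox/ → dosiatakuetseox.
Rule 2 (intervocalic spirantization): /t/ is a stop between vowels /a/ and /a/, so it spirantizes to the fricative [s]. /k/ is a stop between vowels /a/ and /u/, so it spirantizes to the fricative [x]. /dosiatakuetseox/ → dosiasaxuetseox.
Rule 3 (intervocalic voicing): no segment meets the environment; /dosiasaxuetseox/ is unchanged.
Rule 4 (intervocalic voicing): /s/ is a voiceless obstruent between vowels /o/ and /i/, so it voices to [z]. /s/ is a voiceless obstruent between vowels /a/ and /a/, so it voices to [z]. /dosiasaxuetseox/ → doziazaxuetseox.
Rule 5 (final a-epenthesis): the form ends in the consonant /x/, so [a] is inserted word-finally. /doziazaxuetseox/ → doziazaxuetseoxa.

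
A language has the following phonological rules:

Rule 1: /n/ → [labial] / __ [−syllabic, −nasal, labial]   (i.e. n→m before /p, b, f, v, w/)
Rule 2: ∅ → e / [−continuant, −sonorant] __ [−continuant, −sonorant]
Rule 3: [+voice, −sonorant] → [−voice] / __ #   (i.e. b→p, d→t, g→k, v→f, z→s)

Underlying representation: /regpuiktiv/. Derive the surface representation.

Rule 1 (nasal place assimilation): no segment meets the environment; /regpuiktiv/ is unchanged.
Rule 2 (stop-cluster e-epenthesis): /g/ and /p/ form a stop–stop cluster, so [e] is inserted between them. /k/ and /t/ form a stop–stop cluster, so [e] is inserted between them. /regpuiktiv/ → regepuiketiv.
Rule 3 (final devoicing): /v/ is a voiced obstruent in word-final position, so it devoices to [f]. /regepuiketiv/ → regepuiketif.

regepuiketif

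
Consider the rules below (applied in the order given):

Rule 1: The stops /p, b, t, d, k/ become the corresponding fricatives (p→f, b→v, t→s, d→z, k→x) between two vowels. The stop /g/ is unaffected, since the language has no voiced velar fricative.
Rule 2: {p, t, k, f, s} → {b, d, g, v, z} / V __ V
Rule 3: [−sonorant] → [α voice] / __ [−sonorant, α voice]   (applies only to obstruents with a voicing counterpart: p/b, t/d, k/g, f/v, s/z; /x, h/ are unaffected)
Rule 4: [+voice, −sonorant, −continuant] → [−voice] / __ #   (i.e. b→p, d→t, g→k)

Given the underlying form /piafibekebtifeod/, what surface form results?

Rule 1 (intervocalic spirantization): /b/ is a stop between vowels /i/ and /e/, so it spirantizes to the fricative [v]. /k/ is a stop between vowels /e/ and /e/, so it spirantizes to the fricative [x]. /piafibekebtifeod/ → piafivexebtifeod.
Rule 2 (intervocalic voicing): /f/ is a voiceless obstruent between vowels /a/ and /i/, so it voices to [v]. /f/ is a voiceless obstruent between vowels /i/ and /e/, so it voices to [v]. /piafivexebtifeod/ → piavivexebtiveod.
Rule 3 (regressive voicing assimilation): /b/ precedes the voiceless obstruent /t/, so it devoices to [p] by assimilation. /piavivexebtiveod/ → piavivexeptiveod.
Rule 4 (final devoicing): /d/ is a voiced stop in word-final position, so it devoices to [t]. /piavivexeptiveod/ → piavivexeptiveot.

piavivexeptiveot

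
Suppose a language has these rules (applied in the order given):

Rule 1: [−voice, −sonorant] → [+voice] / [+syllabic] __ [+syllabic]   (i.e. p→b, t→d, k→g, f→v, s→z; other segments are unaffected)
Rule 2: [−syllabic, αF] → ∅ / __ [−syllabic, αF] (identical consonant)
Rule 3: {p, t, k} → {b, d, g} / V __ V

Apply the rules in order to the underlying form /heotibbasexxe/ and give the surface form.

Rule 1 (intervocalic voicing): /t/ is a voiceless obstruent between vowels /o/ and /i/, so it voices to [d]. /s/ is a voiceless obstruent between vowels /a/ and /e/, so it voices to [z]. /heotibbasexxe/ → heodibbazexxe.
Rule 2 (degemination): /bb/ is a geminate; the first /b/ deletes. /xx/ is a geminate; the first /x/ deletes. /heodibbazexxe/ → heodibazexe.
Rule 3 (intervocalic voicing): no segment meets the environment; /heodibazexe/ is unchanged.

heodibazexe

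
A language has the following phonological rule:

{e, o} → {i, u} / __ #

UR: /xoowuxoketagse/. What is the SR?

xoowuxoketagsi

/e/ is a mid vowel in word-final position, so it raises to [i].
Surface form: [xoowuxoketagsi].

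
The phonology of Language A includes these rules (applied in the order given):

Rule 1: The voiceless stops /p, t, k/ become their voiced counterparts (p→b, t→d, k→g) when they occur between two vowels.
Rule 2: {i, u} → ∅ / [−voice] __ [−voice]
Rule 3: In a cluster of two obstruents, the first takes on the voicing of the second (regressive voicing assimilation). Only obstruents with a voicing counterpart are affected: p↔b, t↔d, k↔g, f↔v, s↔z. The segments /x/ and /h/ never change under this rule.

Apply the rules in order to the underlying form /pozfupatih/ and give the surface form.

posfubadih

Rule 1 (intervocalic voicing): /p/ is a voiceless stop between vowels /u/ and /a/, so it voices to [b]. /t/ is a voiceless stop between vowels /a/ and /i/, so it voices to [d]. /pozfupatih/ → pozfubadih.
Rule 2 (high vowel syncope): no segment meets the environment; /pozfubadih/ is unchanged.
Rule 3 (regressive voicing assimilation): /z/ precedes the voiceless obstruent /f/, so it devoices to [s] by assimilation. /pozfubadih/ → posfubadih.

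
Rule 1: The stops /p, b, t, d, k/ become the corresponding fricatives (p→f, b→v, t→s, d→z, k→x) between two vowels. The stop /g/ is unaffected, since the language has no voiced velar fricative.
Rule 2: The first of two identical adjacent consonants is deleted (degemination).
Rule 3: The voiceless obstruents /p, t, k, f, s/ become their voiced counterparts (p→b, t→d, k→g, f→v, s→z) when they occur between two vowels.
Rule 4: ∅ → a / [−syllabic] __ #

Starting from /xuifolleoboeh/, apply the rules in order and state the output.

Rule 1 (intervocalic spirantization): /b/ is a stop between vowels /o/ and /o/, so it spirantizes to the fricative [v]. /xuifolleoboeh/ → xuifolleovoeh.
Rule 2 (degemination): /ll/ is a geminate; the first /l/ deletes. /xuifolleovoeh/ → xuifoleovoeh.
Rule 3 (intervocalic voicing): /f/ is a voiceless obstruent between vowels /i/ and /o/, so it voices to [v]. /xuifoleovoeh/ → xuivoleovoeh.
Rule 4 (final a-epenthesis): the form ends in the consonant /h/, so [a] is inserted word-finally. /xuivoleovoeh/ → xuivoleovoeha.

xuivoleovoeha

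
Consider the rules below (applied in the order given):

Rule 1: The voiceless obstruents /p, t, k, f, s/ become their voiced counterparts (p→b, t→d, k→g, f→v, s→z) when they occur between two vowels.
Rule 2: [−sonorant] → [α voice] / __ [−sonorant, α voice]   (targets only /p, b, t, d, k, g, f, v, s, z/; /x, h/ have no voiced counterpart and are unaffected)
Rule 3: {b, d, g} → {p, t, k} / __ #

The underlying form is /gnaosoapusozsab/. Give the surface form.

gnaozoabuzossap

Rule 1 (intervocalic voicing): /s/ is a voiceless obstruent between vowels /o/ and /o/, so it voices to [z]. /p/ is a voiceless obstruent between vowels /a/ and /u/, so it voices to [b]. /s/ is a voiceless obstruent between vowels /u/ and /o/, so it voices to [z]. /gnaosoapusozsab/ → gnaozoabuzozsab.
Rule 2 (regressive voicing assimilation): /z/ precedes the voiceless obstruent /s/, so it devoices to [s] by assimilation. /gnaozoabuzozsab/ → gnaozoabuzossab.
Rule 3 (final devoicing): /b/ is a voiced stop in word-final position, so it devoices to [p]. /gnaozoabuzossab/ → gnaozoabuzossap.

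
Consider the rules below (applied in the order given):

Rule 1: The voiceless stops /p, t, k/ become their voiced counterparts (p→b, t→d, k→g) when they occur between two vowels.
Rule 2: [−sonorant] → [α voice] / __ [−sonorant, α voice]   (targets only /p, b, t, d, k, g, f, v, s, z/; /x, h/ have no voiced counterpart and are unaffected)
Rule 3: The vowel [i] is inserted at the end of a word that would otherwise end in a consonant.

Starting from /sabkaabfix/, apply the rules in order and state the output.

Rule 1 (intervocalic voicing): no segment meets the environment; /sabkaabfix/ is unchanged.
Rule 2 (regressive voicing assimilation): /b/ precedes the voiceless obstruent /k/, so it devoices to [p] by assimilation. /b/ precedes the voiceless obstruent /f/, so it devoices to [p] by assimilation. /sabkaabfix/ → sapkaapfix.
Rule 3 (final i-epenthesis): the form ends in the consonant /x/, so [i] is inserted word-finally. /sapkaapfix/ → sapkaapfixi.

sapkaapfixi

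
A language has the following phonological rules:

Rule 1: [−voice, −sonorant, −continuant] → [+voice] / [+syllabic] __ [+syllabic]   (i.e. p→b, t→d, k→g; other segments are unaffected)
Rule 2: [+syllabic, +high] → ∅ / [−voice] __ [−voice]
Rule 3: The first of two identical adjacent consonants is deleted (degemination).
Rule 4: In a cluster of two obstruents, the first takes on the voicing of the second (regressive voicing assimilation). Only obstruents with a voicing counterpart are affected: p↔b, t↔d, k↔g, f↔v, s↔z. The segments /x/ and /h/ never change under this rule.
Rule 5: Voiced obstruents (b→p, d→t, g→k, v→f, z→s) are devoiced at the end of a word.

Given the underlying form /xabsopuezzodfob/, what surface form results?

Rule 1 (intervocalic voicing): /p/ is a voiceless stop between vowels /o/ and /u/, so it voices to [b]. /xabsopuezzodfob/ → xabsobuezzodfob.
Rule 2 (high vowel syncope): no segment meets the environment; /xabsobuezzodfob/ is unchanged.
Rule 3 (degemination): /zz/ is a geminate; the first /z/ deletes. /xabsobuezzodfob/ → xabsobuezodfob.
Rule 4 (regressive voicing assimilation): /b/ precedes the voiceless obstruent /s/, so it devoices to [p] by assimilation. /d/ precedes the voiceless obstruent /f/, so it devoices to [t] by assimilation. /xabsobuezodfob/ → xapsobuezotfob.
Rule 5 (final devoicing): /b/ is a voiced obstruent in word-final position, so it devoices to [p]. /xapsobuezotfob/ → xapsobuezotfop.

xapsobuezotfop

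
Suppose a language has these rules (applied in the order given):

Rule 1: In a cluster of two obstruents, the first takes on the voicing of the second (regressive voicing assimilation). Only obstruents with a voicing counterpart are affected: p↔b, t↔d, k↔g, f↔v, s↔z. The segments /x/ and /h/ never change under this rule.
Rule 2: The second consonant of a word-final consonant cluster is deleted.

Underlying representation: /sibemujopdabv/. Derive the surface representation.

sibemujobdab

Rule 1 (regressive voicing assimilation): /p/ precedes the voiced obstruent /d/, so it voices to [b] by assimilation. /sibemujopdabv/ → sibemujobdabv.
Rule 2 (final cluster simplification): /v/ is the second consonant of a word-final cluster /bv/, so it deletes. /sibemujobdabv/ → sibemujobdab.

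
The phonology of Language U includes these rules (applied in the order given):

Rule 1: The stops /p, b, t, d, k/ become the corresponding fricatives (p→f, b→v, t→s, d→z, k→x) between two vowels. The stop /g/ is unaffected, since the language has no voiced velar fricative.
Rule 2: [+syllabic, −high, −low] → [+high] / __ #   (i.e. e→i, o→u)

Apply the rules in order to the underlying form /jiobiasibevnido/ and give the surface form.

jioviasivevnizu

Rule 1 (intervocalic spirantization): /b/ is a stop between vowels /o/ and /i/, so it spirantizes to the fricative [v]. /b/ is a stop between vowels /i/ and /e/, so it spirantizes to the fricative [v]. /d/ is a stop between vowels /i/ and /o/, so it spirantizes to the fricative [z]. /jiobiasibevnido/ → jioviasivevnizo.
Rule 2 (final vowel raising): /o/ is a mid vowel in word-final position, so it raises to [u]. /jioviasivevnizo/ → jioviasivevnizu.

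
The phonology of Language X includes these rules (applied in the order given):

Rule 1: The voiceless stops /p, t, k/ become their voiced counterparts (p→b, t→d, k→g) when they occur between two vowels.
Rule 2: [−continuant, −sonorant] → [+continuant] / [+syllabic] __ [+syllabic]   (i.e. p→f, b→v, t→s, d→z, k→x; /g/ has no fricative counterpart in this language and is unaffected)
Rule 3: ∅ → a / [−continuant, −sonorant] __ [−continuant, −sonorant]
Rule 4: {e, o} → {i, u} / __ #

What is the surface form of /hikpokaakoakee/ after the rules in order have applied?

Rule 1 (intervocalic voicing): /k/ is a voiceless stop between vowels /o/ and /a/, so it voices to [g]. /k/ is a voiceless stop between vowels /a/ and /o/, so it voices to [g]. /k/ is a voiceless stop between vowels /a/ and /e/, so it voices to [g]. /hikpokaakoakee/ → hikpogaagoagee.
Rule 2 (intervocalic spirantization): no segment meets the environment; /hikpogaagoagee/ is unchanged.
Rule 3 (stop-cluster a-epenthesis): /k/ and /p/ form a stop–stop cluster, so [a] is inserted between them. /hikpogaagoagee/ → hikapogaagoagee.
Rule 4 (final vowel raising): /e/ is a mid vowel in word-final position, so it raises to [i]. /hikapogaagoagee/ → hikapogaagoagei.

hikapogaagoagei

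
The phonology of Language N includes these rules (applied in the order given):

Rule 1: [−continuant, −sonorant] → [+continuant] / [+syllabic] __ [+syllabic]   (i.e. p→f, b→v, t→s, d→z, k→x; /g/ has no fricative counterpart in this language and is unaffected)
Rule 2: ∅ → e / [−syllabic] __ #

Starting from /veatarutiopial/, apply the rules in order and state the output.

veasarusiofiale

Rule 1 (intervocalic spirantization): /t/ is a stop between vowels /a/ and /a/, so it spirantizes to the fricative [s]. /t/ is a stop between vowels /u/ and /i/, so it spirantizes to the fricative [s]. /p/ is a stop between vowels /o/ and /i/, so it spirantizes to the fricative [f]. /veatarutiopial/ → veasarusiofial.
Rule 2 (final e-epenthesis): the form ends in the consonant /l/, so [e] is inserted word-finally. /veasarusiofial/ → veasarusiofiale.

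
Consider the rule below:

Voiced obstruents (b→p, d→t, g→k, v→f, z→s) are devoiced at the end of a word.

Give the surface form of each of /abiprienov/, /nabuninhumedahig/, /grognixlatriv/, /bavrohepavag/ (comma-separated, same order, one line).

/abiprienov/: /v/ is a voiced obstruent in word-final position, so it devoices to [f]. → [abiprienof].
/nabuninhumedahig/: /g/ is a voiced obstruent in word-final position, so it devoices to [k]. → [nabuninhumedahik].
/grognixlatriv/: /v/ is a voiced obstruent in word-final position, so it devoices to [f]. → [grognixlatrif].
/bavrohepavag/: /g/ is a voiced obstruent in word-final position, so it devoices to [k]. → [bavrohepavak].

abiprienof, nabuninhumedahik, grognixlatrif, bavrohepavak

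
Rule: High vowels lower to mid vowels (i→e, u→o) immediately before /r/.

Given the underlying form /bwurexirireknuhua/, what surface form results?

bworexerereknuhua

Scanning /bwurexirireknuhua/: /u/ is a high vowel immediately before /r/, so it lowers to [o]; /i/ is a high vowel immediately before /r/, so it lowers to [e]; /i/ is a high vowel immediately before /r/, so it lowers to [e]; /u/ at position 14 is not in the conditioning environment; /u/ at position 16 is not in the conditioning environment.
Result: [bworexerereknuhua].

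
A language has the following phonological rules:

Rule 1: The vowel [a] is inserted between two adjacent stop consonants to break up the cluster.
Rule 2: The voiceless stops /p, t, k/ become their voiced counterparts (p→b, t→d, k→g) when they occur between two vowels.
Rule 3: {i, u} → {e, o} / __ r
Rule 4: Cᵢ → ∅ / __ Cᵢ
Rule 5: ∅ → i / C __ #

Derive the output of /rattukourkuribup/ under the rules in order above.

Rule 1 (stop-cluster a-epenthesis): /t/ and /t/ form a stop–stop cluster, so [a] is inserted between them. /rattukourkuribup/ → ratatukourkuribup.
Rule 2 (intervocalic voicing): /t/ is a voiceless stop between vowels /a/ and /a/, so it voices to [d]. /t/ is a voiceless stop between vowels /a/ and /u/, so it voices to [d]. /k/ is a voiceless stop between vowels /u/ and /o/, so it voices to [g]. /ratatukourkuribup/ → radadugourkuribup.
Rule 3 (pre-rhotic lowering): /u/ is a high vowel immediately before /r/, so it lowers to [o]. /u/ is a high vowel immediately before /r/, so it lowers to [o]. /radadugourkuribup/ → radadugoorkoribup.
Rule 4 (degemination): no segment meets the environment; /radadugoorkoribup/ is unchanged.
Rule 5 (final i-epenthesis): the form ends in the consonant /p/, so [i] is inserted word-finally. /radadugoorkoribup/ → radadugoorkoribupi.

radadugoorkoribupi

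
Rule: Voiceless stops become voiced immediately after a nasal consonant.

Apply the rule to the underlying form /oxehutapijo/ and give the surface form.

oxehutapijo

No segment of /oxehutapijo/ meets the structural description of the rule, so the form surfaces unchanged.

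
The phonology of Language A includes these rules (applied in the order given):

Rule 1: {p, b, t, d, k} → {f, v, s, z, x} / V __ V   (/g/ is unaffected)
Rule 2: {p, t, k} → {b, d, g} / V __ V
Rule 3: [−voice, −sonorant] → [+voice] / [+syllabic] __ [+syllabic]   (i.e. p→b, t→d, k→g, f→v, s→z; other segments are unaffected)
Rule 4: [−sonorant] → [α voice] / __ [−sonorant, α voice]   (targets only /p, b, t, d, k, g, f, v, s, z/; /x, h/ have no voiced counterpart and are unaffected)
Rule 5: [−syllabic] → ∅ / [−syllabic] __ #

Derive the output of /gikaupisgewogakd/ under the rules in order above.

gixauvizgewogag

Rule 1 (intervocalic spirantization): /k/ is a stop between vowels /i/ and /a/, so it spirantizes to the fricative [x]. /p/ is a stop between vowels /u/ and /i/, so it spirantizes to the fricative [f]. /gikaupisgewogakd/ → gixaufisgewogakd.
Rule 2 (intervocalic voicing): no segment meets the environment; /gixaufisgewogakd/ is unchanged.
Rule 3 (intervocalic voicing): /f/ is a voiceless obstruent between vowels /u/ and /i/, so it voices to [v]. /gixaufisgewogakd/ → gixauvisgewogakd.
Rule 4 (regressive voicing assimilation): /s/ precedes the voiced obstruent /g/, so it voices to [z] by assimilation. /k/ precedes the voiced obstruent /d/, so it voices to [g] by assimilation. /gixauvisgewogakd/ → gixauvizgewogagd.
Rule 5 (final cluster simplification): /d/ is the second consonant of a word-final cluster /gd/, so it deletes. /gixauvizgewogagd/ → gixauvizgewogag.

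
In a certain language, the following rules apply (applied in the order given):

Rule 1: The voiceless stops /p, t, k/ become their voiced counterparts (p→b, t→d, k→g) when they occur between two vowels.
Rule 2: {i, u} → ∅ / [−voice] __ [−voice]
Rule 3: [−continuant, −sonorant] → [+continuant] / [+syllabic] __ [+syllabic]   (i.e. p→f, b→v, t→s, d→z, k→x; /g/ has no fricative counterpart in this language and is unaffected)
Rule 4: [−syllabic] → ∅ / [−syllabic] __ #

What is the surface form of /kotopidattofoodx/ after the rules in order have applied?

Rule 1 (intervocalic voicing): /t/ is a voiceless stop between vowels /o/ and /o/, so it voices to [d]. /p/ is a voiceless stop between vowels /o/ and /i/, so it voices to [b]. /kotopidattofoodx/ → kodobidattofoodx.
Rule 2 (high vowel syncope): no segment meets the environment; /kodobidattofoodx/ is unchanged.
Rule 3 (intervocalic spirantization): /d/ is a stop between vowels /o/ and /o/, so it spirantizes to the fricative [z]. /b/ is a stop between vowels /o/ and /i/, so it spirantizes to the fricative [v]. /d/ is a stop between vowels /i/ and /a/, so it spirantizes to the fricative [z]. /kodobidattofoodx/ → kozovizattofoodx.
Rule 4 (final cluster simplification): /x/ is the second consonant of a word-final cluster /dx/, so it deletes. /kozovizattofoodx/ → kozovizattofood.

kozovizattofood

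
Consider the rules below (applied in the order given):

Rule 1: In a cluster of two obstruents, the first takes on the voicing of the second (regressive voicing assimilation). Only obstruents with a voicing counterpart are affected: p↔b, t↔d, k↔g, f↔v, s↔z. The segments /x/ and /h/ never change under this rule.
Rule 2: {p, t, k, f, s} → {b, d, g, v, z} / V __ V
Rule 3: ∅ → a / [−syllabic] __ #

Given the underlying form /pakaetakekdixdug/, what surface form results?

pagaedagegdixduga

Rule 1 (regressive voicing assimilation): /k/ precedes the voiced obstruent /d/, so it voices to [g] by assimilation. /pakaetakekdixdug/ → pakaetakegdixdug.
Rule 2 (intervocalic voicing): /k/ is a voiceless obstruent between vowels /a/ and /a/, so it voices to [g]. /t/ is a voiceless obstruent between vowels /e/ and /a/, so it voices to [d]. /k/ is a voiceless obstruent between vowels /a/ and /e/, so it voices to [g]. /pakaetakegdixdug/ → pagaedagegdixdug.
Rule 3 (final a-epenthesis): the form ends in the consonant /g/, so [a] is inserted word-finally. /pagaedagegdixdug/ → pagaedagegdixduga.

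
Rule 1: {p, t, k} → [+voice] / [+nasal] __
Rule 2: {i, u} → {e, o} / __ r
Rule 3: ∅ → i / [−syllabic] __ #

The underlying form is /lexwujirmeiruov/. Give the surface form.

Rule 1 (post-nasal voicing): no segment meets the environment; /lexwujirmeiruov/ is unchanged.
Rule 2 (pre-rhotic lowering): /i/ is a high vowel immediately before /r/, so it lowers to [e]. /i/ is a high vowel immediately before /r/, so it lowers to [e]. /lexwujirmeiruov/ → lexwujermeeruov.
Rule 3 (final i-epenthesis): the form ends in the consonant /v/, so [i] is inserted word-finally. /lexwujermeeruov/ → lexwujermeeruovi.

lexwujermeeruovi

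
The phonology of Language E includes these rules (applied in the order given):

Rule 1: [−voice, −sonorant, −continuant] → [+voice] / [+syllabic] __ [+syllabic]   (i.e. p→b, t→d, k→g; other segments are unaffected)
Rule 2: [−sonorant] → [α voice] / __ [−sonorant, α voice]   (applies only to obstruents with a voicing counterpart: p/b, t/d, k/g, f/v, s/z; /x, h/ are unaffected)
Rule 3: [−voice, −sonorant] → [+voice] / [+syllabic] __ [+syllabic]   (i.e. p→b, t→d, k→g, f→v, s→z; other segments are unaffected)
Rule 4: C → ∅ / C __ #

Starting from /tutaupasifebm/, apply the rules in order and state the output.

Rule 1 (intervocalic voicing): /t/ is a voiceless stop between vowels /u/ and /a/, so it voices to [d]. /p/ is a voiceless stop between vowels /u/ and /a/, so it voices to [b]. /tutaupasifebm/ → tudaubasifebm.
Rule 2 (regressive voicing assimilation): no segment meets the environment; /tudaubasifebm/ is unchanged.
Rule 3 (intervocalic voicing): /s/ is a voiceless obstruent between vowels /a/ and /i/, so it voices to [z]. /f/ is a voiceless obstruent between vowels /i/ and /e/, so it voices to [v]. /tudaubasifebm/ → tudaubazivebm.
Rule 4 (final cluster simplification): /m/ is the second consonant of a word-final cluster /bm/, so it deletes. /tudaubazivebm/ → tudaubaziveb.

tudaubaziveb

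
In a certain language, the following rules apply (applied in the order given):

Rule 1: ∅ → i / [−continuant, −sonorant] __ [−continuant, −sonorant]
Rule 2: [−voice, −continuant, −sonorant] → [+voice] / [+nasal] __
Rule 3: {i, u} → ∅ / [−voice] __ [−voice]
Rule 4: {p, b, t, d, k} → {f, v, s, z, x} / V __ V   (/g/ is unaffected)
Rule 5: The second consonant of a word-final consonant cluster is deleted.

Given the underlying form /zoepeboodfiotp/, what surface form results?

Rule 1 (stop-cluster i-epenthesis): /t/ and /p/ form a stop–stop cluster, so [i] is inserted between them. /zoepeboodfiotp/ → zoepeboodfiotip.
Rule 2 (post-nasal voicing): no segment meets the environment; /zoepeboodfiotip/ is unchanged.
Rule 3 (high vowel syncope): /i/ is a high vowel flanked by voiceless consonants /t/ and /p/, so it deletes. /zoepeboodfiotip/ → zoepeboodfiotp.
Rule 4 (intervocalic spirantization): /p/ is a stop between vowels /e/ and /e/, so it spirantizes to the fricative [f]. /b/ is a stop between vowels /e/ and /o/, so it spirantizes to the fricative [v]. /zoepeboodfiotp/ → zoefevoodfiotp.
Rule 5 (final cluster simplification): /p/ is the second consonant of a word-final cluster /tp/, so it deletes. /zoefevoodfiotp/ → zoefevoodfiot.

zoefevoodfiot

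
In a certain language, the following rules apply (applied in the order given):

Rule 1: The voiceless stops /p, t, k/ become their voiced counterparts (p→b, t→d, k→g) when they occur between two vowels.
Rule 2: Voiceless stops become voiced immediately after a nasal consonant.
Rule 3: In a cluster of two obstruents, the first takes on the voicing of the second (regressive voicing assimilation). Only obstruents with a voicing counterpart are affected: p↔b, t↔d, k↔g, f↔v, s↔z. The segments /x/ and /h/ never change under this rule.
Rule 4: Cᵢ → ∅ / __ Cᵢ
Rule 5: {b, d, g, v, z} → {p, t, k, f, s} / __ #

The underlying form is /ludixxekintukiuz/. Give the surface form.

Rule 1 (intervocalic voicing): /k/ is a voiceless stop between vowels /e/ and /i/, so it voices to [g]. /k/ is a voiceless stop between vowels /u/ and /i/, so it voices to [g]. /ludixxekintukiuz/ → ludixxegintugiuz.
Rule 2 (post-nasal voicing): /t/ is a voiceless stop immediately after the nasal /n/, so it voices to [d]. /ludixxegintugiuz/ → ludixxegindugiuz.
Rule 3 (regressive voicing assimilation): no segment meets the environment; /ludixxegindugiuz/ is unchanged.
Rule 4 (degemination): /xx/ is a geminate; the first /x/ deletes. /ludixxegindugiuz/ → ludixegindugiuz.
Rule 5 (final devoicing): /z/ is a voiced obstruent in word-final position, so it devoices to [s]. /ludixegindugiuz/ → ludixegindugius.

ludixegindugius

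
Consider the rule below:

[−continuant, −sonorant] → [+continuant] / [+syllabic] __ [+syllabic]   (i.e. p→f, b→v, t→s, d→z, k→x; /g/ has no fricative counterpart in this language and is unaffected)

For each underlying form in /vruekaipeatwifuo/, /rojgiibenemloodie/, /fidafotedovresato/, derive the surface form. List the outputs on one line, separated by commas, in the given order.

vruexaifeatwifuo, rojgiivenemloozie, fizafosezovresaso

/vruekaipeatwifuo/: /k/ is a stop between vowels /e/ and /a/, so it spirantizes to the fricative [x]. /p/ is a stop between vowels /i/ and /e/, so it spirantizes to the fricative [f]. → [vruexaifeatwifuo].
/rojgiibenemloodie/: /b/ is a stop between vowels /i/ and /e/, so it spirantizes to the fricative [v]. /d/ is a stop between vowels /o/ and /i/, so it spirantizes to the fricative [z]. → [rojgiivenemloozie].
/fidafotedovresato/: /d/ is a stop between vowels /i/ and /a/, so it spirantizes to the fricative [z]. /t/ is a stop between vowels /o/ and /e/, so it spirantizes to the fricative [s]. /d/ is a stop between vowels /e/ and /o/, so it spirantizes to the fricative [z]. /t/ is a stop between vowels /a/ and /o/, so it spirantizes to the fricative [s]. → [fizafosezovresaso].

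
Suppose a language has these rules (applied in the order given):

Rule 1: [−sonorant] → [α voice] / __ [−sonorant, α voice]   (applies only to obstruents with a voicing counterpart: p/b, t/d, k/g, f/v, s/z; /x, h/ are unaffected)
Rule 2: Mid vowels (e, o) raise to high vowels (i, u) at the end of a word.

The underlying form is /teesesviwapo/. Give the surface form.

Rule 1 (regressive voicing assimilation): /s/ precedes the voiced obstruent /v/, so it voices to [z] by assimilation. /teesesviwapo/ → teesezviwapo.
Rule 2 (final vowel raising): /o/ is a mid vowel in word-final position, so it raises to [u]. /teesezviwapo/ → teesezviwapu.

teesezviwapu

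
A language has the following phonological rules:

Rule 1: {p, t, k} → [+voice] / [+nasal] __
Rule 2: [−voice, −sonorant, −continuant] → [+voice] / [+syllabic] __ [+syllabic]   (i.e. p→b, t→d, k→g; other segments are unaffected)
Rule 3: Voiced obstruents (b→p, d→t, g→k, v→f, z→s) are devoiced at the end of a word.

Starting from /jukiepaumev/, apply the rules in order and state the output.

Rule 1 (post-nasal voicing): no segment meets the environment; /jukiepaumev/ is unchanged.
Rule 2 (intervocalic voicing): /k/ is a voiceless stop between vowels /u/ and /i/, so it voices to [g]. /p/ is a voiceless stop between vowels /e/ and /a/, so it voices to [b]. /jukiepaumev/ → jugiebaumev.
Rule 3 (final devoicing): /v/ is a voiced obstruent in word-final position, so it devoices to [f]. /jugiebaumev/ → jugiebaumef.

jugiebaumef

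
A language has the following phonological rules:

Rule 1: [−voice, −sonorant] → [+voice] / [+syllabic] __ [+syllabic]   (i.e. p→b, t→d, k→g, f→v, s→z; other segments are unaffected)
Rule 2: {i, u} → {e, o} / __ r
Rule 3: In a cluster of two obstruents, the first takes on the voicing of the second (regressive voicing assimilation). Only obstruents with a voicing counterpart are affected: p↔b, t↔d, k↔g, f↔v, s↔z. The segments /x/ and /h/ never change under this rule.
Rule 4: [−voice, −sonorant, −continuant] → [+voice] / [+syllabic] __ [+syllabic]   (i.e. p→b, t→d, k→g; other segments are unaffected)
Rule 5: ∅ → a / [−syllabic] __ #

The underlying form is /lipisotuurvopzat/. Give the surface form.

libizoduorvobzata

Rule 1 (intervocalic voicing): /p/ is a voiceless obstruent between vowels /i/ and /i/, so it voices to [b]. /s/ is a voiceless obstruent between vowels /i/ and /o/, so it voices to [z]. /t/ is a voiceless obstruent between vowels /o/ and /u/, so it voices to [d]. /lipisotuurvopzat/ → libizoduurvopzat.
Rule 2 (pre-rhotic lowering): /u/ is a high vowel immediately before /r/, so it lowers to [o]. /libizoduurvopzat/ → libizoduorvopzat.
Rule 3 (regressive voicing assimilation): /p/ precedes the voiced obstruent /z/, so it voices to [b] by assimilation. /libizoduorvopzat/ → libizoduorvobzat.
Rule 4 (intervocalic voicing): no segment meets the environment; /libizoduorvobzat/ is unchanged.
Rule 5 (final a-epenthesis): the form ends in the consonant /t/, so [a] is inserted word-finally. /libizoduorvobzat/ → libizoduorvobzata.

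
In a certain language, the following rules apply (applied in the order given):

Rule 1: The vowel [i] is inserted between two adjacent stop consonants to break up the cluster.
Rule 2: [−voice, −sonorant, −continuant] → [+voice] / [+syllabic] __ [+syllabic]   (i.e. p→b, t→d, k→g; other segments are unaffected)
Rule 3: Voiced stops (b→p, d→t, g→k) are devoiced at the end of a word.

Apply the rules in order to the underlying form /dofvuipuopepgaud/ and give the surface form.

Rule 1 (stop-cluster i-epenthesis): /p/ and /g/ form a stop–stop cluster, so [i] is inserted between them. /dofvuipuopepgaud/ → dofvuipuopepigaud.
Rule 2 (intervocalic voicing): /p/ is a voiceless stop between vowels /i/ and /u/, so it voices to [b]. /p/ is a voiceless stop between vowels /o/ and /e/, so it voices to [b]. /p/ is a voiceless stop between vowels /e/ and /i/, so it voices to [b]. /dofvuipuopepigaud/ → dofvuibuobebigaud.
Rule 3 (final devoicing): /d/ is a voiced stop in word-final position, so it devoices to [t]. /dofvuibuobebigaud/ → dofvuibuobebigaut.

dofvuibuobebigaut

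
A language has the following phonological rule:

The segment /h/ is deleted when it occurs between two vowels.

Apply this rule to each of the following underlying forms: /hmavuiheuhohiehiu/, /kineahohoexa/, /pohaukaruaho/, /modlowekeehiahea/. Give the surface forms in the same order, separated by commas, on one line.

hmavuieuoieiu, kineaooexa, poaukaruao, modlowekeeiaea

/hmavuiheuhohiehiu/: /h/ occurs between vowels /i/ and /e/, so it deletes. /h/ occurs between vowels /u/ and /o/, so it deletes. /h/ occurs between vowels /o/ and /i/, so it deletes. /h/ occurs between vowels /e/ and /i/, so it deletes. → [hmavuieuoieiu].
/kineahohoexa/: /h/ occurs between vowels /a/ and /o/, so it deletes. /h/ occurs between vowels /o/ and /o/, so it deletes. → [kineaooexa].
/pohaukaruaho/: /h/ occurs between vowels /o/ and /a/, so it deletes. /h/ occurs between vowels /a/ and /o/, so it deletes. → [poaukaruao].
/modlowekeehiahea/: /h/ occurs between vowels /e/ and /i/, so it deletes. /h/ occurs between vowels /a/ and /e/, so it deletes. → [modlowekeeiaea].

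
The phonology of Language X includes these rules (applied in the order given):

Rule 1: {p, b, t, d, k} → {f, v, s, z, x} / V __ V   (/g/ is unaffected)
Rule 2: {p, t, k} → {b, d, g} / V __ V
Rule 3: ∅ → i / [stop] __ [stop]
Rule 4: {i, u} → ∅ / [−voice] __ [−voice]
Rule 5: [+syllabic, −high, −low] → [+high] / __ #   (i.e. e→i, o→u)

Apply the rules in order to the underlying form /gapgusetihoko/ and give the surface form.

gapiguseshoxu

Rule 1 (intervocalic spirantization): /t/ is a stop between vowels /e/ and /i/, so it spirantizes to the fricative [s]. /k/ is a stop between vowels /o/ and /o/, so it spirantizes to the fricative [x]. /gapgusetihoko/ → gapgusesihoxo.
Rule 2 (intervocalic voicing): no segment meets the environment; /gapgusesihoxo/ is unchanged.
Rule 3 (stop-cluster i-epenthesis): /p/ and /g/ form a stop–stop cluster, so [i] is inserted between them. /gapgusesihoxo/ → gapigusesihoxo.
Rule 4 (high vowel syncope): /i/ is a high vowel flanked by voiceless consonants /s/ and /h/, so it deletes. /gapigusesihoxo/ → gapiguseshoxo.
Rule 5 (final vowel raising): /o/ is a mid vowel in word-final position, so it raises to [u]. /gapiguseshoxo/ → gapiguseshoxu.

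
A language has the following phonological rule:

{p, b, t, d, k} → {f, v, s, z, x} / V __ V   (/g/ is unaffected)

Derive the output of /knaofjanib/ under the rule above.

No segment of /knaofjanib/ meets the structural description of the rule, so the form surfaces unchanged.

knaofjanib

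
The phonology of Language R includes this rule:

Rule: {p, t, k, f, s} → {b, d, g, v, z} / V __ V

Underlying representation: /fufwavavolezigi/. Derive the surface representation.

fufwavavolezigi

No segment of /fufwavavolezigi/ meets the structural description of the rule, so the form surfaces unchanged.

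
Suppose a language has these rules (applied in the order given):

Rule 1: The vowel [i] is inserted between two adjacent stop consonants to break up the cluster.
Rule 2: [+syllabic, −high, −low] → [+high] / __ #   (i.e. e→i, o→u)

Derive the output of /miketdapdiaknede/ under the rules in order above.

Rule 1 (stop-cluster i-epenthesis): /t/ and /d/ form a stop–stop cluster, so [i] is inserted between them. /p/ and /d/ form a stop–stop cluster, so [i] is inserted between them. /miketdapdiaknede/ → miketidapidiaknede.
Rule 2 (final vowel raising): /e/ is a mid vowel in word-final position, so it raises to [i]. /miketidapidiaknede/ → miketidapidiaknedi.

miketidapidiaknedi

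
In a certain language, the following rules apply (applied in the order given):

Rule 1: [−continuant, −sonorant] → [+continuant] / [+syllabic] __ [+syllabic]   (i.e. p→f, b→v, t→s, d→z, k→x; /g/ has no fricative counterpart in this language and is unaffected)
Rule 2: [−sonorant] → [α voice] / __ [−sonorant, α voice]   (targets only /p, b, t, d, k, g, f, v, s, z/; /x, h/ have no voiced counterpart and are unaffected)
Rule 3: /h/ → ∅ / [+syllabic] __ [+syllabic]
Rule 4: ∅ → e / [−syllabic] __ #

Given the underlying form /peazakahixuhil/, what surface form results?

peazaxaixuile

Rule 1 (intervocalic spirantization): /k/ is a stop between vowels /a/ and /a/, so it spirantizes to the fricative [x]. /peazakahixuhil/ → peazaxahixuhil.
Rule 2 (regressive voicing assimilation): no segment meets the environment; /peazaxahixuhil/ is unchanged.
Rule 3 (intervocalic h-deletion): /h/ occurs between vowels /a/ and /i/, so it deletes. /h/ occurs between vowels /u/ and /i/, so it deletes. /peazaxahixuhil/ → peazaxaixuil.
Rule 4 (final e-epenthesis): the form ends in the consonant /l/, so [e] is inserted word-finally. /peazaxaixuil/ → peazaxaixuile.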